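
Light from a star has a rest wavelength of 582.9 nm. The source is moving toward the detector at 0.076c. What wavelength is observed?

Relativistic Doppler for wavelength: λ' = λ₀ · √((1 − β)/(1 + β)).
λ' = 582.9 × √(0.9240/1.0760) = 582.9 × 0.92668 ≈ 540.2 nm.

540.2 nm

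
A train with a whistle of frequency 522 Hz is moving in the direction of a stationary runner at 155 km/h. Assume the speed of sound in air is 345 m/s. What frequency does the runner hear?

596 Hz

155 km/h = 43.06 m/s.
Moving source, stationary observer: f' = f · v/(v − v_s) since the source is approaching.
f' = 522 × 345/(345 − 43.06) = 522 × 345/301.9 ≈ 596 Hz.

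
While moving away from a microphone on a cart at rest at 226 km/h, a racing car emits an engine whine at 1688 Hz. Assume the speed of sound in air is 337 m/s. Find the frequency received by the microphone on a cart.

1423 Hz

226 km/h = 62.78 m/s.
Only the source moves, away from the listener, so f' = f · v/(v + v_s).
f' = 1688 × 337/(337 + 62.78) = 1688 × 337/399.8 ≈ 1423 Hz.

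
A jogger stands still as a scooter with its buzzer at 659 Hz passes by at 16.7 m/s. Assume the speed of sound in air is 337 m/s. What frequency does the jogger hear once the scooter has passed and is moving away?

Receding: f₂ = f · v/(v + v_s) = 659 × 337/353.7 ≈ 628 Hz.

628 Hz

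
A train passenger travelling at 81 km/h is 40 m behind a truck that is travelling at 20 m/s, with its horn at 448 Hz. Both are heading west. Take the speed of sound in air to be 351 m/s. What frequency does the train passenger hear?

451 Hz

81 km/h = 22.5 m/s.
The train passenger is behind, so the truck is moving away from it while the train passenger is moving toward the truck.
General Doppler shift: f' = f · (v + v_o)/(v + v_s).
f' = 448 × (351 + 22.5)/(351 + 20) = 448 × 373.5/371 ≈ 451 Hz.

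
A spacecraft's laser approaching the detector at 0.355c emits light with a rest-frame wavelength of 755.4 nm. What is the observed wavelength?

521.2 nm

Relativistic Doppler for wavelength: λ' = λ₀ · √((1 − β)/(1 + β)).
λ' = 755.4 × √(0.6450/1.3550) = 755.4 × 0.68994 ≈ 521.2 nm.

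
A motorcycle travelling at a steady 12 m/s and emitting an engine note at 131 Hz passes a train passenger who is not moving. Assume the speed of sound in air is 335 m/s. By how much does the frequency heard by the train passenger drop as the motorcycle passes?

Approaching: f₁ = f · v/(v − v_s) = 131 × 335/323 ≈ 135.87 Hz.
Receding: f₂ = f · v/(v + v_s) = 131 × 335/347 ≈ 126.47 Hz.
Drop: f₁ − f₂ = 2f·v·v_s/(v² − v_s²) = 2 × 131 × 335 × 12/(335² − 12²) ≈ 9.40 Hz.

9.40 Hz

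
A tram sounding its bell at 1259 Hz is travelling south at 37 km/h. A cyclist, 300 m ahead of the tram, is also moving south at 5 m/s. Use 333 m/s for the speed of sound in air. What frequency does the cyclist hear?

37 km/h = 10.28 m/s.
The cyclist is ahead, so the tram is moving toward it while the cyclist is moving away from the tram.
Both move, so f' = f · (v − v_o)/(v − v_s).
f' = 1259 × (333 − 5)/(333 − 10.28) = 1259 × 328/322.72 ≈ 1280 Hz.

1280 Hz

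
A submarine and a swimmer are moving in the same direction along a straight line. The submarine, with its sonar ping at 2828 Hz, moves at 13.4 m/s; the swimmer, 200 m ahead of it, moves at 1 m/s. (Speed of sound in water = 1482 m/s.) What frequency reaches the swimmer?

The swimmer is ahead, so the submarine is moving toward it while the swimmer is moving away from the submarine.
General Doppler shift: f' = f · (v − v_o)/(v − v_s).
f' = 2828 × (1482 − 1)/(1482 − 13.4) = 2828 × 1481/1468.6 ≈ 2852 Hz.

2852 Hz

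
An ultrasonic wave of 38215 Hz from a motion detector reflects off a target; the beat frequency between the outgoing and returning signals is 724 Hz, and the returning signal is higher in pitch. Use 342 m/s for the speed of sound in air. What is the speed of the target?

3.2 m/s

Double Doppler shift off a moving reflector: f₂ = f₀ · (v + u)/(v − u) (u > 0 toward emitter).
Returning signal is higher, so f₂ = f₀ + Δf = 38215 + 724 = 38939 Hz.
Rearranging, u = v · (f₂ − f₀)/(f₂ + f₀) = 342 × 724/77154 ≈ 3.2 m/s.
So the target is moving at 3.2 m/s toward the emitter.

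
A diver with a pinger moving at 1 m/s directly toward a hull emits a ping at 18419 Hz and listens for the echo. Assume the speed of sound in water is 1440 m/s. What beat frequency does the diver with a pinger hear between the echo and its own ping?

The hull receives the sound from a moving source: f₁ = f₀ · v/(v − v_e) = 18419 × 1440/1439 ≈ 18431.8 Hz.
On the return leg the diver with a pinger is a moving observer: f₂ = f₁ · (v + v_e)/v = 18431.8 × 1441/1440 ≈ 18444.6 Hz.
Equivalently f₂ = f₀ · (v + v_e)/(v − v_e).
Beat against the emitted tone: |f₂ − f₀| = 2v_e·f₀/(v − v_e) = 2 × 1 × 18419/1439 ≈ 25.6 Hz.

25.6 Hz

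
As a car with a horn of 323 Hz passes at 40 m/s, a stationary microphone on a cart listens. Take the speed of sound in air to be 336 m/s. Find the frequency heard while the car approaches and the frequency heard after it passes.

367 Hz approaching; 289 Hz receding

Approaching: f₁ = f · v/(v − v_s) = 323 × 336/296 ≈ 367 Hz.
Receding: f₂ = f · v/(v + v_s) = 323 × 336/376 ≈ 289 Hz.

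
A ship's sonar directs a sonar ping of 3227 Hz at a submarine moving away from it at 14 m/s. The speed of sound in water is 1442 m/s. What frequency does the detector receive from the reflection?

The submarine first receives the wave as a moving observer: f₁ = f₀ · (v − u)/v = 3227 × (1442 − 14)/1442 ≈ 3196 Hz.
On reflection it acts as a source moving away from the stationary detector: f₂ = f₁ · v/(v + u) = 3196 × 1442/1456 ≈ 3165 Hz.
Equivalently f₂ = f₀ · (v − u)/(v + u).

3165 Hz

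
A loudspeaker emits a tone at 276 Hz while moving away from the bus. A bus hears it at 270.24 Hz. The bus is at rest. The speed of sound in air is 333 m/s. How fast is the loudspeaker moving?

f' = f · v/(v + v_s) ⇒ v_s = v · |1 − f/f'|.
v_s = 333 × |1 − 276/270.24| = 333 × 0.02131 ≈ 7.1 m/s.

7.1 m/s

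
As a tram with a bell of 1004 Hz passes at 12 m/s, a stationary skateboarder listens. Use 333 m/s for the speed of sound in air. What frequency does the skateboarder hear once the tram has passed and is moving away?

Receding: f₂ = f · v/(v + v_s) = 1004 × 333/345 ≈ 969 Hz.

969 Hz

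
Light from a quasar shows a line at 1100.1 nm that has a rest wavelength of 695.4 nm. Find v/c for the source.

λ'/λ₀ = 1.5820 > 1 (redshift), so the source is receding.
λ'/λ₀ = √((1 + β)/(1 − β)) for a receding source ⇒ β = (r² − 1)/(r² + 1) with r = λ'/λ₀.
β = (2.5026 − 1)/(2.5026 + 1) ≈ 0.429.

0.429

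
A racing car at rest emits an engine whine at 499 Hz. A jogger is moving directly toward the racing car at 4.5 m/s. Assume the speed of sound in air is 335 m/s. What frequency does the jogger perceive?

Only the observer moves, toward the source, so f' = f · (v + v_o)/v.
f' = 499 × (335 + 4.5)/335 = 499 × 339.5/335 ≈ 506 Hz.

506 Hz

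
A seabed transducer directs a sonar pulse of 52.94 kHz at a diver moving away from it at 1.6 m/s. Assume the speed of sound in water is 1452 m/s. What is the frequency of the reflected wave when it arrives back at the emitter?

52.8 kHz

The diver first receives the wave as a moving observer: f₁ = f₀ · (v − u)/v = 52.94 × (1452 − 1.6)/1452 ≈ 52.9 kHz.
On reflection it acts as a source moving away from the stationary detector: f₂ = f₁ · v/(v + u) = 52.9 × 1452/1453.6 ≈ 52.8 kHz.
Equivalently f₂ = f₀ · (v − u)/(v + u).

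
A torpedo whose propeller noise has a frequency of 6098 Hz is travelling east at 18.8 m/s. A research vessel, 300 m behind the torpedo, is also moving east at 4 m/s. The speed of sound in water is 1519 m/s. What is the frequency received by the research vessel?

6039 Hz

The research vessel is behind, so the torpedo is moving away from it while the research vessel is moving toward the torpedo.
With source receding and observer approaching, f' = f · (v + v_o)/(v + v_s).
f' = 6098 × (1519 + 4)/(1519 + 18.8) = 6098 × 1523/1537.8 ≈ 6039 Hz.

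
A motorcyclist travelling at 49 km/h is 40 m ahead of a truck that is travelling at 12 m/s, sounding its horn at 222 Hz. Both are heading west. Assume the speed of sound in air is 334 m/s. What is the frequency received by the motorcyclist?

49 km/h = 13.61 m/s.
The motorcyclist is ahead, so the truck is moving toward it while the motorcyclist is moving away from the truck.
With source approaching and observer receding, f' = f · (v − v_o)/(v − v_s).
f' = 222 × (334 − 13.61)/(334 − 12) = 222 × 320.39/322 ≈ 221 Hz.

221 Hz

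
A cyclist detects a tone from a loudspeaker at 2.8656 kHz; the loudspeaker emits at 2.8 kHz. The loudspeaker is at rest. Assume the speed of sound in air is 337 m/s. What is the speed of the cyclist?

f' > f, so the cyclist is approaching.
f' = f · (v + v_o)/v ⇒ v_o = v · |f'/f − 1|.
v_o = 337 × |2.8656/2.8 − 1| = 337 × 0.02343 ≈ 7.9 m/s.

7.9 m/s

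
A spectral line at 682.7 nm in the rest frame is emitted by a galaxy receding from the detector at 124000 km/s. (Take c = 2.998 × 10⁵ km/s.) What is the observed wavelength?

1060.0 nm

β = v/c = 124000/299800 = 0.4136.
Relativistic Doppler for wavelength: λ' = λ₀ · √((1 + β)/(1 − β)).
λ' = 682.7 × √(1.4136/0.5864) = 682.7 × 1.55264 ≈ 1060.0 nm.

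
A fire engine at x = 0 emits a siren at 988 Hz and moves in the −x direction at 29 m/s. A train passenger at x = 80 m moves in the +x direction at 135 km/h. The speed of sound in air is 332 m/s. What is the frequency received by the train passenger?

135 km/h = 37.5 m/s.
The observer lies on the +x side, so the source is heading away from the observer and the observer is heading away from the source.
General Doppler shift: f' = f · (v − v_o)/(v + v_s).
f' = 988 × (332 − 37.5)/(332 + 29) = 988 × 294.5/361 ≈ 806 Hz.

806 Hz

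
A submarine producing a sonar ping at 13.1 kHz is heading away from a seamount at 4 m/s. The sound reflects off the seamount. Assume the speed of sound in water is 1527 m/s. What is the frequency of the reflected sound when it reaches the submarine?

The seamount receives the sound from a moving source: f₁ = f₀ · v/(v + v_e) = 13.1 × 1527/1531 ≈ 13.07 kHz.
On the return leg the submarine is a moving observer: f₂ = f₁ · (v − v_e)/v = 13.07 × 1523/1527 ≈ 13.03 kHz.

13.03 kHz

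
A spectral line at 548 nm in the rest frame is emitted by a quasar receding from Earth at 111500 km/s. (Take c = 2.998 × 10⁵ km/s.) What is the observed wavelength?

809.9 nm

β = v/c = 111500/299800 = 0.3719.
Relativistic Doppler for wavelength: λ' = λ₀ · √((1 + β)/(1 − β)).
λ' = 548 × √(1.3719/0.6281) = 548 × 1.47793 ≈ 809.9 nm.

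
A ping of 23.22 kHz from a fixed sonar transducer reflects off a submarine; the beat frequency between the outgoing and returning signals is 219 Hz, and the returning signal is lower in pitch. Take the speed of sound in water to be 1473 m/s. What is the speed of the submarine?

Double Doppler shift off a moving reflector: f₂ = f₀ · (v + u)/(v − u) (u > 0 toward emitter).
Returning signal is lower, so f₂ = f₀ − Δf = 23220 − 219 = 23001 Hz.
Rearranging, u = v · (f₂ − f₀)/(f₂ + f₀) = 1473 × -219/46221 ≈ -7.0 m/s.
So the submarine is moving at 7.0 m/s away from the emitter.

7.0 m/s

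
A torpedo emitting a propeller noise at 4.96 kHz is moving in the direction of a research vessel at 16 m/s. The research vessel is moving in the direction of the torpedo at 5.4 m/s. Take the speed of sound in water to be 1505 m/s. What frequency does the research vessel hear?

With source approaching and observer approaching, f' = f · (v + v_o)/(v − v_s).
f' = 4.96 × (1505 + 5.4)/(1505 − 16) = 4.96 × 1510.4/1489 ≈ 5.03 kHz.

5.03 kHz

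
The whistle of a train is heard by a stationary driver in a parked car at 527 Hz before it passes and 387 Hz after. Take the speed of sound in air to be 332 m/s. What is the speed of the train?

f₁/f₂ = (v + v_s)/(v − v_s), so v_s = v · (f₁ − f₂)/(f₁ + f₂).
v_s = 332 × (527 − 387)/(527 + 387) = 332 × 140/914 ≈ 51 m/s.

51 m/s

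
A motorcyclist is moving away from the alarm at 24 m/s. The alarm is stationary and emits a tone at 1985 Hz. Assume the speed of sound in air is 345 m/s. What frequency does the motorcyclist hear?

Only the observer moves, away from the source, so f' = f · (v − v_o)/v.
f' = 1985 × (345 − 24)/345 = 1985 × 321/345 ≈ 1847 Hz.

1847 Hz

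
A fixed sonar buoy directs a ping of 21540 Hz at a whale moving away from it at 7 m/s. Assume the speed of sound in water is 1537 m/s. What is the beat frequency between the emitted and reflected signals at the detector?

The whale first receives the wave as a moving observer: f₁ = f₀ · (v − u)/v = 21540 × (1537 − 7)/1537 ≈ 21441.9 Hz.
On reflection it acts as a source moving away from the stationary detector: f₂ = f₁ · v/(v + u) = 21441.9 × 1537/1544 ≈ 21344.7 Hz.
Equivalently f₂ = f₀ · (v − u)/(v + u).
Beat frequency: |f₂ − f₀| = 2u·f₀/(v + u) = 2 × 7 × 21540/1544 ≈ 195 Hz.

195 Hz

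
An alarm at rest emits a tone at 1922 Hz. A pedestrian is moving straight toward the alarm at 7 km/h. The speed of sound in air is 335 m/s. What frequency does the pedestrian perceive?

1933 Hz

7 km/h = 1.944 m/s.
Moving observer, stationary source: f' = f · (v + v_o)/v.
f' = 1922 × (335 + 1.944)/335 = 1922 × 336.94/335 ≈ 1933 Hz.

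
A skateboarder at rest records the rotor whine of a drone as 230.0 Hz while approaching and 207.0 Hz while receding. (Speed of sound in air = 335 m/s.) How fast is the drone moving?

f₁/f₂ = (v + v_s)/(v − v_s), so v_s = v · (f₁ − f₂)/(f₁ + f₂).
v_s = 335 × (230.0 − 207.0)/(230.0 + 207.0) = 335 × 23.0/437.0 ≈ 17.6 m/s.

17.6 m/s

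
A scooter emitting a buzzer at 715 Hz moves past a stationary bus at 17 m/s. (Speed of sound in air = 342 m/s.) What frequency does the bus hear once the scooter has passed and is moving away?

Receding: f₂ = f · v/(v + v_s) = 715 × 342/359 ≈ 681 Hz.

681 Hz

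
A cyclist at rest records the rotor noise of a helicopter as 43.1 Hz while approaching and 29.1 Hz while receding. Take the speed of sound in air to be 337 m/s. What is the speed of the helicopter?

65 m/s

f₁/f₂ = (v + v_s)/(v − v_s), so v_s = v · (f₁ − f₂)/(f₁ + f₂).
v_s = 337 × (43.1 − 29.1)/(43.1 + 29.1) = 337 × 14.0/72.2 ≈ 65 m/s.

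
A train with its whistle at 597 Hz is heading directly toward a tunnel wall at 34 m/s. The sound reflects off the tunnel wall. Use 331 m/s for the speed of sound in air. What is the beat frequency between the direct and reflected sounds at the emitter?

The tunnel wall receives the sound from a moving source: f₁ = f₀ · v/(v − v_e) = 597 × 331/297 ≈ 665.3 Hz.
On the return leg the train is a moving observer: f₂ = f₁ · (v + v_e)/v = 665.3 × 365/331 ≈ 733.7 Hz.
Beat against the emitted tone: |f₂ − f₀| = 2v_e·f₀/(v − v_e) = 2 × 34 × 597/297 ≈ 137 Hz.

137 Hz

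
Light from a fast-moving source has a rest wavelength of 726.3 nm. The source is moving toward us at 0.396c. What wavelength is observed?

477.7 nm

Relativistic Doppler for wavelength: λ' = λ₀ · √((1 − β)/(1 + β)).
λ' = 726.3 × √(0.6040/1.3960) = 726.3 × 0.65777 ≈ 477.7 nm.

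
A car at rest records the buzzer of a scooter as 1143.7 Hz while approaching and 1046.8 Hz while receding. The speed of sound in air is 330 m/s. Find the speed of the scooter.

f₁/f₂ = (v + v_s)/(v − v_s), so v_s = v · (f₁ − f₂)/(f₁ + f₂).
v_s = 330 × (1143.7 − 1046.8)/(1143.7 + 1046.8) = 330 × 96.9/2190.5 ≈ 14.6 m/s.

14.6 m/s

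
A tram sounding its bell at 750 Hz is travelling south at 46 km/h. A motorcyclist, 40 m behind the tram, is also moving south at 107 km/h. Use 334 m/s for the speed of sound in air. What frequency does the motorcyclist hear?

787 Hz

46 km/h = 12.78 m/s; 107 km/h = 29.72 m/s.
The motorcyclist is behind, so the tram is moving away from it while the motorcyclist is moving toward the tram.
Both move, so f' = f · (v + v_o)/(v + v_s).
f' = 750 × (334 + 29.72)/(334 + 12.78) = 750 × 363.72/346.78 ≈ 787 Hz.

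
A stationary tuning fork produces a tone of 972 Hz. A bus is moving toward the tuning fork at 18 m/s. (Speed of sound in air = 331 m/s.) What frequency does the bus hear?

Only the observer moves, toward the source, so f' = f · (v + v_o)/v.
f' = 972 × (331 + 18)/331 = 972 × 349/331 ≈ 1025 Hz.

1025 Hz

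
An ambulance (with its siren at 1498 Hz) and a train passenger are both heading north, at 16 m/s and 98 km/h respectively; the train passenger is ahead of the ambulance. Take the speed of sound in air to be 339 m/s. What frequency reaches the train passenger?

98 km/h = 27.22 m/s.
The train passenger is ahead, so the ambulance is moving toward it while the train passenger is moving away from the ambulance.
Both move, so f' = f · (v − v_o)/(v − v_s).
f' = 1498 × (339 − 27.22)/(339 − 16) = 1498 × 311.78/323 ≈ 1446 Hz.

1446 Hz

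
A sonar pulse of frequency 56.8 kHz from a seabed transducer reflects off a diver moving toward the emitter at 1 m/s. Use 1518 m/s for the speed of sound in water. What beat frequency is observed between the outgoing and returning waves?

At the diver (a moving observer), f₁ = f₀ · (v + u)/v = 56.8 × 1519/1518 ≈ 56.8374 kHz.
On reflection it acts as a source moving toward the stationary detector: f₂ = f₁ · v/(v − u) = 56.8374 × 1518/1517 ≈ 56.8749 kHz.
Beat frequency (with f₀ = 56800 Hz): |f₂ − f₀| = 2u·f₀/(v − u) = 2 × 1 × 56800/1517 ≈ 75 Hz.

75 Hz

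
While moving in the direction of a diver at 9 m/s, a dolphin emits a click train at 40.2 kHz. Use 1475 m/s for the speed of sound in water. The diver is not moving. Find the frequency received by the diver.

40.4 kHz

Moving source, stationary observer: f' = f · v/(v − v_s) since the source is approaching.
f' = 40.2 × 1475/(1475 − 9) = 40.2 × 1475/1466 ≈ 40.4 kHz.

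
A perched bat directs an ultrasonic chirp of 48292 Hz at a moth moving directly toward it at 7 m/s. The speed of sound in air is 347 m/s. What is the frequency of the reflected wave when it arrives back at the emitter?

50280 Hz

At the moth (a moving observer), f₁ = f₀ · (v + u)/v = 48292 × 354/347 ≈ 49266 Hz.
On reflection it acts as a source moving toward the stationary detector: f₂ = f₁ · v/(v − u) = 49266 × 347/340 ≈ 50280 Hz.
Equivalently f₂ = f₀ · (v + u)/(v − u).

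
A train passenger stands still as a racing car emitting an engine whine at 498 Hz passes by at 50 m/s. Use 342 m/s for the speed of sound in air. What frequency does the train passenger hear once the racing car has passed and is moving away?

Receding: f₂ = f · v/(v + v_s) = 498 × 342/392 ≈ 434 Hz.

434 Hz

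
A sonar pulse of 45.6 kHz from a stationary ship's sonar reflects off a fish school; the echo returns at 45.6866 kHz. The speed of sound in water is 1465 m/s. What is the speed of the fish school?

Double Doppler shift off a moving reflector: f₂ = f₀ · (v + u)/(v − u) (u > 0 toward emitter).
Rearranging, u = v · (f₂ − f₀)/(f₂ + f₀) = 1465 × 0.0866/91.2866 ≈ 1.39 m/s.
So the fish school is moving at 1.39 m/s toward the emitter.

1.39 m/s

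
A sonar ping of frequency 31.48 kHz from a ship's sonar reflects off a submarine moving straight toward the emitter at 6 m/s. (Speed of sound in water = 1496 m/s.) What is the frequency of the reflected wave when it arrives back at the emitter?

The submarine first receives the wave as a moving observer: f₁ = f₀ · (v + u)/v = 31.48 × (1496 + 6)/1496 ≈ 31.6 kHz.
The reflection then acts as a moving source: f₂ = f₁ · v/(v − u) ≈ 31.7 kHz.
Equivalently f₂ = f₀ · (v + u)/(v − u).

31.7 kHz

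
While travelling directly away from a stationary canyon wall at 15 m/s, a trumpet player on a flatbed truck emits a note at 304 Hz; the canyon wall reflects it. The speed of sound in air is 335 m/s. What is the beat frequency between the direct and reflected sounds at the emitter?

The canyon wall receives the sound from a moving source: f₁ = f₀ · v/(v + v_e) = 304 × 335/350 ≈ 291.0 Hz.
On the return leg the trumpet player on a flatbed truck is a moving observer: f₂ = f₁ · (v − v_e)/v = 291.0 × 320/335 ≈ 277.9 Hz.
Beat against the emitted tone: |f₂ − f₀| = 2v_e·f₀/(v + v_e) = 2 × 15 × 304/350 ≈ 26.1 Hz.

26.1 Hz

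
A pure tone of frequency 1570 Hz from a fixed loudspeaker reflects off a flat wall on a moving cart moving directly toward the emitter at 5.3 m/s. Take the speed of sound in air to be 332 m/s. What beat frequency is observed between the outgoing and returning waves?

At the flat wall on a moving cart (a moving observer), f₁ = f₀ · (v + u)/v = 1570 × 337.3/332 ≈ 1595.1 Hz.
The reflection then acts as a moving source: f₂ = f₁ · v/(v − u) ≈ 1620.9 Hz.
Beat frequency: |f₂ − f₀| = 2u·f₀/(v − u) = 2 × 5.3 × 1570/326.7 ≈ 50.9 Hz.

50.9 Hz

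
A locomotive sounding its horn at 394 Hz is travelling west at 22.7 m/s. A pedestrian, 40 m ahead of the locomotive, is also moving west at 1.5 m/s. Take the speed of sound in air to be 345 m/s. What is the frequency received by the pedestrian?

The pedestrian is ahead, so the locomotive is moving toward it while the pedestrian is moving away from the locomotive.
With source approaching and observer receding, f' = f · (v − v_o)/(v − v_s).
f' = 394 × (345 − 1.5)/(345 − 22.7) = 394 × 343.5/322.3 ≈ 420 Hz.

420 Hz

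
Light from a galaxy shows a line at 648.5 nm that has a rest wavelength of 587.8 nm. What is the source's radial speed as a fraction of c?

0.098

λ'/λ₀ = 1.1033 > 1 (redshift), so the source is receding.
λ'/λ₀ = √((1 + β)/(1 − β)) for a receding source ⇒ β = (r² − 1)/(r² + 1) with r = λ'/λ₀.
β = (1.2172 − 1)/(1.2172 + 1) ≈ 0.098.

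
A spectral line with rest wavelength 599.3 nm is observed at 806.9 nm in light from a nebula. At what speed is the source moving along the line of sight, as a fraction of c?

λ'/λ₀ = 1.3464 > 1 (redshift), so the source is receding.
λ'/λ₀ = √((1 + β)/(1 − β)) for a receding source ⇒ β = (r² − 1)/(r² + 1) with r = λ'/λ₀.
β = (1.8128 − 1)/(1.8128 + 1) ≈ 0.289.

0.289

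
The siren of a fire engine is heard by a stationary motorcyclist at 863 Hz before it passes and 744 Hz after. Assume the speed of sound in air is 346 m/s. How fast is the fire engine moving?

f₁/f₂ = (v + v_s)/(v − v_s), so v_s = v · (f₁ − f₂)/(f₁ + f₂).
v_s = 346 × (863 − 744)/(863 + 744) = 346 × 119/1607 ≈ 26 m/s.

26 m/s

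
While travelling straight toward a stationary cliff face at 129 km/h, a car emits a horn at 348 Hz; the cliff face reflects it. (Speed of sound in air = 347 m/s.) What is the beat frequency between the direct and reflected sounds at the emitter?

80 Hz

129 km/h = 35.83 m/s.
The cliff face receives the sound from a moving source: f₁ = f₀ · v/(v − v_e) = 348 × 347/311.17 ≈ 388.1 Hz.
On the return leg the car is a moving observer: f₂ = f₁ · (v + v_e)/v = 388.1 × 382.83/347 ≈ 428.1 Hz.
Beat against the emitted tone: |f₂ − f₀| = 2v_e·f₀/(v − v_e) = 2 × 35.83 × 348/311.17 ≈ 80 Hz.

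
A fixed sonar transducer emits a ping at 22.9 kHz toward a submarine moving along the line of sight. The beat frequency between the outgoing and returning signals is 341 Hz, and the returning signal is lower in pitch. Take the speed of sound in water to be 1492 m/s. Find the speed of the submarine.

Double Doppler shift off a moving reflector: f₂ = f₀ · (v + u)/(v − u) (u > 0 toward emitter).
Returning signal is lower, so f₂ = f₀ − Δf = 22900 − 341 = 22559 Hz.
Rearranging, u = v · (f₂ − f₀)/(f₂ + f₀) = 1492 × -341/45459 ≈ -11.2 m/s.
So the submarine is moving at 11.2 m/s away from the emitter.

11.2 m/s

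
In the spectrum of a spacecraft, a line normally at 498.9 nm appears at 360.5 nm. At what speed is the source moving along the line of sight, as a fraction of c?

0.314c

λ'/λ₀ = 0.7226 < 1 (blueshift), so the source is approaching.
λ'/λ₀ = √((1 − β)/(1 + β)) for an approaching source ⇒ β = (1 − r²)/(1 + r²) with r = λ'/λ₀.
β = (1 − 0.5221)/(1 + 0.5221) ≈ 0.314.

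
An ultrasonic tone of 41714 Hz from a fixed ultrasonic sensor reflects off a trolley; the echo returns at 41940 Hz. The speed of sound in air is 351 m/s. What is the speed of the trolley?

0.95 m/s

Double Doppler shift off a moving reflector: f₂ = f₀ · (v + u)/(v − u) (u > 0 toward emitter).
Rearranging, u = v · (f₂ − f₀)/(f₂ + f₀) = 351 × 226/83654 ≈ 0.95 m/s.
So the trolley is moving at 0.95 m/s toward the emitter.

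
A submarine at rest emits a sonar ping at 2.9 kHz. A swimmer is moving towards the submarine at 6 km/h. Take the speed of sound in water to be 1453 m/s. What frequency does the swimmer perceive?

6 km/h = 1.667 m/s.
Moving observer, stationary source: f' = f · (v + v_o)/v.
f' = 2.9 × (1453 + 1.667)/1453 = 2.9 × 1454.7/1453 ≈ 2.90 kHz.

2.90 kHz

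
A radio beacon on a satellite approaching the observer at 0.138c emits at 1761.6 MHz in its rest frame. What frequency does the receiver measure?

Relativistic Doppler for frequency: f' = f₀ · √((1 + β)/(1 − β)).
f' = 1761.6 × √(1.1380/0.8620) = 1761.6 × 1.14899 ≈ 2024.1 MHz.

2024.1 MHz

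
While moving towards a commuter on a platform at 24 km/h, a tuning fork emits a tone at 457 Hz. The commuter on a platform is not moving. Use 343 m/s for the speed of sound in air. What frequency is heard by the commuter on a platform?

24 km/h = 6.667 m/s.
With the source moving toward a stationary observer, f' = f · v/(v − v_s).
f' = 457 × 343/(343 − 6.667) = 457 × 343/336.3 ≈ 466 Hz.

466 Hz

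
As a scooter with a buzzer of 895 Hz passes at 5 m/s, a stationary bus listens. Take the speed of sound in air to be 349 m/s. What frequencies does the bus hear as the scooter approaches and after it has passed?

908 Hz approaching; 882 Hz receding

Approaching: f₁ = f · v/(v − v_s) = 895 × 349/344 ≈ 908 Hz.
Receding: f₂ = f · v/(v + v_s) = 895 × 349/354 ≈ 882 Hz.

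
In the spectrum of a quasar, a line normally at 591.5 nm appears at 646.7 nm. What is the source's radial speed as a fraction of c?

0.089

λ'/λ₀ = 1.0933 > 1 (redshift), so the source is receding.
λ'/λ₀ = √((1 + β)/(1 − β)) for a receding source ⇒ β = (r² − 1)/(r² + 1) with r = λ'/λ₀.
β = (1.1954 − 1)/(1.1954 + 1) ≈ 0.089.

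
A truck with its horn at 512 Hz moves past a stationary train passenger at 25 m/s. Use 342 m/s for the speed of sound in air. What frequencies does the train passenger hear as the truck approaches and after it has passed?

Approaching: f₁ = f · v/(v − v_s) = 512 × 342/317 ≈ 552 Hz.
Receding: f₂ = f · v/(v + v_s) = 512 × 342/367 ≈ 477 Hz.

552 Hz approaching; 477 Hz receding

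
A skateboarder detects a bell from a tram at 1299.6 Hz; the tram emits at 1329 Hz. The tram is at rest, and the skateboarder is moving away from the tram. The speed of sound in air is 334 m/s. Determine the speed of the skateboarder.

f' = f · (v − v_o)/v ⇒ v_o = v · |f'/f − 1|.
v_o = 334 × |1299.6/1329 − 1| = 334 × 0.02212 ≈ 7.4 m/s.

7.4 m/s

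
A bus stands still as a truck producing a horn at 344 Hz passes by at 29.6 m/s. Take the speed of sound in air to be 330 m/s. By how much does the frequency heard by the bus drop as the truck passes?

Approaching: f₁ = f · v/(v − v_s) = 344 × 330/300.4 ≈ 377.9 Hz.
Receding: f₂ = f · v/(v + v_s) = 344 × 330/359.6 ≈ 315.7 Hz.
Drop: f₁ − f₂ = 2f·v·v_s/(v² − v_s²) = 2 × 344 × 330 × 29.6/(330² − 29.6²) ≈ 62.2 Hz.

62.2 Hz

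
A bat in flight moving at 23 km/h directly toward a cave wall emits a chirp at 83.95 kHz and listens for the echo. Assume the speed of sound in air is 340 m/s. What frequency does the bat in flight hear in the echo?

87.2 kHz

23 km/h = 6.389 m/s.
The cave wall receives the sound from a moving source: f₁ = f₀ · v/(v − v_e) = 83.95 × 340/333.61 ≈ 85.6 kHz.
On the return leg the bat in flight is a moving observer: f₂ = f₁ · (v + v_e)/v = 85.6 × 346.39/340 ≈ 87.2 kHz.
Equivalently f₂ = f₀ · (v + v_e)/(v − v_e).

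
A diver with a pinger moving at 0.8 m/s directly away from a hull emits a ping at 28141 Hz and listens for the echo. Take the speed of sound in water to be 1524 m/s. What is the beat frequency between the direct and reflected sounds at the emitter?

29.5 Hz

The hull receives the sound from a moving source: f₁ = f₀ · v/(v + v_e) = 28141 × 1524/1524.8 ≈ 28126.2 Hz.
On the return leg the diver with a pinger is a moving observer: f₂ = f₁ · (v − v_e)/v = 28126.2 × 1523.2/1524 ≈ 28111.5 Hz.
Beat against the emitted tone: |f₂ − f₀| = 2v_e·f₀/(v + v_e) = 2 × 0.8 × 28141/1524.8 ≈ 29.5 Hz.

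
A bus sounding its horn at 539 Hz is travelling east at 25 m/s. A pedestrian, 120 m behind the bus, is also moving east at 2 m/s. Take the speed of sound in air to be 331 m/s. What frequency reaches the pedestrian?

504 Hz

The pedestrian is behind, so the bus is moving away from it while the pedestrian is moving toward the bus.
General Doppler shift: f' = f · (v + v_o)/(v + v_s).
f' = 539 × (331 + 2)/(331 + 25) = 539 × 333/356 ≈ 504 Hz.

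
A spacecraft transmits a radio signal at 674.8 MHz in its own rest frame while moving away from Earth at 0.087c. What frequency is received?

618.4 MHz

Relativistic Doppler for frequency: f' = f₀ · √((1 − β)/(1 + β)).
f' = 674.8 × √(0.9130/1.0870) = 674.8 × 0.91647 ≈ 618.4 MHz.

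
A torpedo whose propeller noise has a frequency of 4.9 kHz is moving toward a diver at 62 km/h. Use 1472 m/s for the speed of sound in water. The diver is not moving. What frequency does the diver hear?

4.96 kHz

62 km/h = 17.22 m/s.
Moving source, stationary observer: f' = f · v/(v − v_s) since the source is approaching.
f' = 4.9 × 1472/(1472 − 17.22) = 4.9 × 1472/1455 ≈ 4.96 kHz.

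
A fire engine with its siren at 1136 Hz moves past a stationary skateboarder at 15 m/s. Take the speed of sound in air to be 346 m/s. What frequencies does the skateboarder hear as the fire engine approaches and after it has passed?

1187 Hz approaching; 1089 Hz receding

Approaching: f₁ = f · v/(v − v_s) = 1136 × 346/331 ≈ 1187 Hz.
Receding: f₂ = f · v/(v + v_s) = 1136 × 346/361 ≈ 1089 Hz.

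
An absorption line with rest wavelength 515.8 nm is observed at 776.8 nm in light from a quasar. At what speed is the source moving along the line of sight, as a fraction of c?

0.388c

λ'/λ₀ = 1.5060 > 1 (redshift), so the source is receding.
λ'/λ₀ = √((1 + β)/(1 − β)) for a receding source ⇒ β = (r² − 1)/(r² + 1) with r = λ'/λ₀.
β = (2.2681 − 1)/(2.2681 + 1) ≈ 0.388.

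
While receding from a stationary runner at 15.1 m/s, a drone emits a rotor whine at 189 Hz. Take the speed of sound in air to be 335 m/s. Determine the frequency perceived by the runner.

With the source moving away from a stationary observer, f' = f · v/(v + v_s).
f' = 189 × 335/(335 + 15.1) = 189 × 335/350.1 ≈ 181 Hz.

181 Hz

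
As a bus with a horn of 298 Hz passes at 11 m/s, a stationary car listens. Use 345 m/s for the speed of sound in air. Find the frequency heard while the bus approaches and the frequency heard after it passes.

308 Hz approaching; 289 Hz receding

Approaching: f₁ = f · v/(v − v_s) = 298 × 345/334 ≈ 308 Hz.
Receding: f₂ = f · v/(v + v_s) = 298 × 345/356 ≈ 289 Hz.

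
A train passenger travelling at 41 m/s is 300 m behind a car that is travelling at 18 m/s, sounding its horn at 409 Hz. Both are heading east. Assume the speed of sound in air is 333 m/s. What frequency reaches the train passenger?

436 Hz

The train passenger is behind, so the car is moving away from it while the train passenger is moving toward the car.
With source receding and observer approaching, f' = f · (v + v_o)/(v + v_s).
f' = 409 × (333 + 41)/(333 + 18) = 409 × 374/351 ≈ 436 Hz.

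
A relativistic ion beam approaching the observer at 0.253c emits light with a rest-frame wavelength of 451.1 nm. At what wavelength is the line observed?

348.3 nm

Relativistic Doppler for wavelength: λ' = λ₀ · √((1 − β)/(1 + β)).
λ' = 451.1 × √(0.7470/1.2530) = 451.1 × 0.77212 ≈ 348.3 nm.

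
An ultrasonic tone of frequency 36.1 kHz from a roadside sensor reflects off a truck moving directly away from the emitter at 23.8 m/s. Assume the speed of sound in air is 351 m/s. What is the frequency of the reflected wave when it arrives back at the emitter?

The truck first receives the wave as a moving observer: f₁ = f₀ · (v − u)/v = 36.1 × (351 − 23.8)/351 ≈ 33.7 kHz.
On reflection it acts as a source moving away from the stationary detector: f₂ = f₁ · v/(v + u) = 33.7 × 351/374.8 ≈ 31.5 kHz.

31.5 kHz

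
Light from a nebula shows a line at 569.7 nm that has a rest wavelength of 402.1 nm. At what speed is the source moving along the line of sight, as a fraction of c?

0.335c

λ'/λ₀ = 1.4168 > 1 (redshift), so the source is receding.
λ'/λ₀ = √((1 + β)/(1 − β)) for a receding source ⇒ β = (r² − 1)/(r² + 1) with r = λ'/λ₀.
β = (2.0074 − 1)/(2.0074 + 1) ≈ 0.335.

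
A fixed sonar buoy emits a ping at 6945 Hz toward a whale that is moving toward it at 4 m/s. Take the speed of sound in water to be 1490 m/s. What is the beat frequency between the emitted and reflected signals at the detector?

37.4 Hz

At the whale (a moving observer), f₁ = f₀ · (v + u)/v = 6945 × 1494/1490 ≈ 6963.6 Hz.
The reflection then acts as a moving source: f₂ = f₁ · v/(v − u) ≈ 6982.4 Hz.
Beat frequency: |f₂ − f₀| = 2u·f₀/(v − u) = 2 × 4 × 6945/1486 ≈ 37.4 Hz.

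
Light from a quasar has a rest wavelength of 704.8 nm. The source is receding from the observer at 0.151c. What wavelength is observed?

820.6 nm

Relativistic Doppler for wavelength: λ' = λ₀ · √((1 + β)/(1 − β)).
λ' = 704.8 × √(1.1510/0.8490) = 704.8 × 1.16435 ≈ 820.6 nm.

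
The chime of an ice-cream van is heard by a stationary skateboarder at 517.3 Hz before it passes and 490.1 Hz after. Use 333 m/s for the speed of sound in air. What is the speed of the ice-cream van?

f₁/f₂ = (v + v_s)/(v − v_s), so v_s = v · (f₁ − f₂)/(f₁ + f₂).
v_s = 333 × (517.3 − 490.1)/(517.3 + 490.1) = 333 × 27.2/1007.4 ≈ 9.0 m/s.

9.0 m/s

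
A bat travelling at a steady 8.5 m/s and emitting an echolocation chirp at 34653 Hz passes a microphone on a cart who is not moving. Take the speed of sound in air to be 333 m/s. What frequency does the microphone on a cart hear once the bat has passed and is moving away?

33790 Hz

Receding: f₂ = f · v/(v + v_s) = 34653 × 333/341.5 ≈ 33790 Hz.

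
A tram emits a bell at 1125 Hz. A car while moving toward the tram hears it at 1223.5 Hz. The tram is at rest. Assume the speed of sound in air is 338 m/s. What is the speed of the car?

30 m/s

f' = f · (v + v_o)/v ⇒ v_o = v · |f'/f − 1|.
v_o = 338 × |1223.5/1125 − 1| = 338 × 0.08756 ≈ 30 m/s.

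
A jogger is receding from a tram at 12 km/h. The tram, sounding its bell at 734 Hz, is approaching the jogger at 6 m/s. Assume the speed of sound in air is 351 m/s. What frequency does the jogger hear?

12 km/h = 3.333 m/s.
General Doppler shift: f' = f · (v − v_o)/(v − v_s).
f' = 734 × (351 − 3.333)/(351 − 6) = 734 × 347.67/345 ≈ 740 Hz.

740 Hz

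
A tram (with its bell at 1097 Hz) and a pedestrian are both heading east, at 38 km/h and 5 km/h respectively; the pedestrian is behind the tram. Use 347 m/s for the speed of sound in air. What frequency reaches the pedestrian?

1069 Hz

38 km/h = 10.56 m/s; 5 km/h = 1.389 m/s.
The pedestrian is behind, so the tram is moving away from it while the pedestrian is moving toward the tram.
General Doppler shift: f' = f · (v + v_o)/(v + v_s).
f' = 1097 × (347 + 1.389)/(347 + 10.56) = 1097 × 348.39/357.56 ≈ 1069 Hz.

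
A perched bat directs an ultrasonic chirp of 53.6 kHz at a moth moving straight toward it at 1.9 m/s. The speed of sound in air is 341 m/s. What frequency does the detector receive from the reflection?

At the moth (a moving observer), f₁ = f₀ · (v + u)/v = 53.6 × 342.9/341 ≈ 53.9 kHz.
The reflection then acts as a moving source: f₂ = f₁ · v/(v − u) ≈ 54.2 kHz.
Equivalently f₂ = f₀ · (v + u)/(v − u).

54.2 kHz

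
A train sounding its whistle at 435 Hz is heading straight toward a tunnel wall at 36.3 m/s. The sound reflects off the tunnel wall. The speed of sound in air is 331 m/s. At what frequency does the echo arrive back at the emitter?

The tunnel wall receives the sound from a moving source: f₁ = f₀ · v/(v − v_e) = 435 × 331/294.7 ≈ 489 Hz.
On the return leg the train is a moving observer: f₂ = f₁ · (v + v_e)/v = 489 × 367.3/331 ≈ 542 Hz.

542 Hz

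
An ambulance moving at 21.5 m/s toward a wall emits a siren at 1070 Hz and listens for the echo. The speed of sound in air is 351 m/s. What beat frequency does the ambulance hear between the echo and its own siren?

The wall receives the sound from a moving source: f₁ = f₀ · v/(v − v_e) = 1070 × 351/329.5 ≈ 1139.8 Hz.
On the return leg the ambulance is a moving observer: f₂ = f₁ · (v + v_e)/v = 1139.8 × 372.5/351 ≈ 1209.6 Hz.
Equivalently f₂ = f₀ · (v + v_e)/(v − v_e).
Beat against the emitted tone: |f₂ − f₀| = 2v_e·f₀/(v − v_e) = 2 × 21.5 × 1070/329.5 ≈ 140 Hz.

140 Hz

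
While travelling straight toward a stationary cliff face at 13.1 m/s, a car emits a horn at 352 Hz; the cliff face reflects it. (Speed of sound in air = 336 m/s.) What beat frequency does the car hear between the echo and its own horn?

The cliff face receives the sound from a moving source: f₁ = f₀ · v/(v − v_e) = 352 × 336/322.9 ≈ 366.3 Hz.
On the return leg the car is a moving observer: f₂ = f₁ · (v + v_e)/v = 366.3 × 349.1/336 ≈ 380.6 Hz.
Equivalently f₂ = f₀ · (v + v_e)/(v − v_e).
Beat against the emitted tone: |f₂ − f₀| = 2v_e·f₀/(v − v_e) = 2 × 13.1 × 352/322.9 ≈ 28.6 Hz.

28.6 Hz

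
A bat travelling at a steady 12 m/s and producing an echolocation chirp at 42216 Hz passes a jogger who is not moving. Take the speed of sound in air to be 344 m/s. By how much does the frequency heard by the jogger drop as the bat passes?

Approaching: f₁ = f · v/(v − v_s) = 42216 × 344/332 ≈ 43742 Hz.
Receding: f₂ = f · v/(v + v_s) = 42216 × 344/356 ≈ 40793 Hz.
Drop: f₁ − f₂ = 2f·v·v_s/(v² − v_s²) = 2 × 42216 × 344 × 12/(344² − 12²) ≈ 2949 Hz.

2949 Hz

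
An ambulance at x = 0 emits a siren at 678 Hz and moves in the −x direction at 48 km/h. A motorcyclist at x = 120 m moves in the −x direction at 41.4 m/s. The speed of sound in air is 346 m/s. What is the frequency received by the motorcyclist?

731 Hz

48 km/h = 13.33 m/s.
The observer lies on the +x side, so the source is heading away from the observer and the observer is heading toward the source.
General Doppler shift: f' = f · (v + v_o)/(v + v_s).
f' = 678 × (346 + 41.4)/(346 + 13.33) = 678 × 387.4/359.33 ≈ 731 Hz.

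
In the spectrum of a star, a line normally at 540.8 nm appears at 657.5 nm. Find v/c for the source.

λ'/λ₀ = 1.2158 > 1 (redshift), so the source is receding.
λ'/λ₀ = √((1 + β)/(1 − β)) for a receding source ⇒ β = (r² − 1)/(r² + 1) with r = λ'/λ₀.
β = (1.4781 − 1)/(1.4781 + 1) ≈ 0.193.

0.193c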